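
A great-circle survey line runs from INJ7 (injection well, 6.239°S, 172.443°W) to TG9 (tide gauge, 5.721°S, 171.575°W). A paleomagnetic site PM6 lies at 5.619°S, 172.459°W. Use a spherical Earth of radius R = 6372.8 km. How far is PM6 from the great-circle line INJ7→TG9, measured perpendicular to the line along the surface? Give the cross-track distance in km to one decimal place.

60.1 km

δ₁₃ = central angle INJ7→PM6 = 0.010825 rad  (haversine)
θ₁₃ = bearing INJ7→PM6 = 358.529°,  θ₁₂ = bearing INJ7→TG9 = 59.080°
dₓₜ = R·arcsin(sin δ₁₃ · sin(θ₁₃ − θ₁₂)) = 6372.8·arcsin(0.01082·sin(299.448°)) = -60.070 km
|dₓₜ| = 60.070 km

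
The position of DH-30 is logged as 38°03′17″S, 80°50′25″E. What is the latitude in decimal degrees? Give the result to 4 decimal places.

38° + 3′/60 + 17″/3600 = 38 + 0.05000 + 0.00472 = 38.0547°

38.0547°S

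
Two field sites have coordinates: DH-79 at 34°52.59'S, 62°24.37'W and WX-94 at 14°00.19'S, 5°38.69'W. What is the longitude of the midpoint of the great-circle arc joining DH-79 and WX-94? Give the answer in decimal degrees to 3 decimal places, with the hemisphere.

DH-79: φ = -34.87650°, λ = -62.40617°
WX-94: φ = -14.00317°, λ = -5.64483°
Bx = cos φ₂ cos Δλ = 0.531839,  By = cos φ₂ sin Δλ = 0.811539
φₘ = atan2(sin φ₁ + sin φ₂, √((cos φ₁ + Bx)² + By²)) = -27.29441°
λₘ = λ₁ + atan2(By, cos φ₁ + Bx) = -31.43606°

31.436°W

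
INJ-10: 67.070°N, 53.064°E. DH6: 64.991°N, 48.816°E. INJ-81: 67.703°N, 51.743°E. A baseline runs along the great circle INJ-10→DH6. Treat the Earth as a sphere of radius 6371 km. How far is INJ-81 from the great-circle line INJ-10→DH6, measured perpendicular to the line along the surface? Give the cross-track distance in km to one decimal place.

δ₁₃ = central angle INJ-10→INJ-81 = 0.014164 rad  (haversine)
θ₁₃ = bearing INJ-10→INJ-81 = 321.864°,  θ₁₂ = bearing INJ-10→DH6 = 221.651°
dₓₜ = R·arcsin(sin δ₁₃ · sin(θ₁₃ − θ₁₂)) = 6371·arcsin(0.01416·sin(100.212°)) = 88.812 km
|dₓₜ| = 88.812 km

88.8 km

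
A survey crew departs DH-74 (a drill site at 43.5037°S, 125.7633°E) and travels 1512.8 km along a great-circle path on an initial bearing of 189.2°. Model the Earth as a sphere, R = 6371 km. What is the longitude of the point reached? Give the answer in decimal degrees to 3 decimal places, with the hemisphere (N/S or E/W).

121.817°E

δ = d/R = 1512.8/6371 = 0.237451 rad
φ₂ = arcsin(sin φ₁ cos δ + cos φ₁ sin δ cos θ)
   = arcsin(-0.68840·0.97194 + 0.72533·0.23523·-0.98714) = -56.87779°
λ₂ = λ₁ + atan2(sin θ sin δ cos φ₁, cos δ − sin φ₁ sin φ₂) = 121.81676°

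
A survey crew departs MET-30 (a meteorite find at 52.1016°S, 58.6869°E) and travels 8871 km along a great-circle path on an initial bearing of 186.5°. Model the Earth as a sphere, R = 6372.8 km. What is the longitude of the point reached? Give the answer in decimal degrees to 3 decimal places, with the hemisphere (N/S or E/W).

111.765°W

δ = d/R = 8871/6372.8 = 1.392010 rad
φ₂ = arcsin(sin φ₁ cos δ + cos φ₁ sin δ cos θ)
   = arcsin(-0.78910·0.17784 + 0.61426·0.98406·-0.99357) = -47.80955°
λ₂ = λ₁ + atan2(sin θ sin δ cos φ₁, cos δ − sin φ₁ sin φ₂) = -111.76524°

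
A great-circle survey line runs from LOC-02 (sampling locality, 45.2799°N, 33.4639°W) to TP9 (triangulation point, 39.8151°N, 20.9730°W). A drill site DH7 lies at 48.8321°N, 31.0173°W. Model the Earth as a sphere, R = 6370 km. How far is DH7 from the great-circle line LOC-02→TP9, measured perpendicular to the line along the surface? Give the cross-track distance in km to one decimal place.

δ₁₃ = central angle LOC-02→DH7 = 0.068474 rad  (haversine)
θ₁₃ = bearing LOC-02→DH7 = 24.249°,  θ₁₂ = bearing LOC-02→TP9 = 116.358°
dₓₜ = R·arcsin(sin δ₁₃ · sin(θ₁₃ − θ₁₂)) = 6370·arcsin(0.06842·sin(-92.109°)) = -435.886 km
|dₓₜ| = 435.886 km

435.9 km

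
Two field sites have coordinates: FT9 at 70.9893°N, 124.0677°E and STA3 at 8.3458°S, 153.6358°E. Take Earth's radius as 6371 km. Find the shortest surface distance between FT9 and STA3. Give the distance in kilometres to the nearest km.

9093 km

Δφ = -79.3351°,  Δλ = 29.5681°
a = sin²(Δφ/2) + cos φ₁ cos φ₂ sin²(Δλ/2) = 0.428454
c = 2·arcsin(√a) = 1.427211 rad = 81.7732°
d = R·c = 6371 × 1.427211 = 9092.8 km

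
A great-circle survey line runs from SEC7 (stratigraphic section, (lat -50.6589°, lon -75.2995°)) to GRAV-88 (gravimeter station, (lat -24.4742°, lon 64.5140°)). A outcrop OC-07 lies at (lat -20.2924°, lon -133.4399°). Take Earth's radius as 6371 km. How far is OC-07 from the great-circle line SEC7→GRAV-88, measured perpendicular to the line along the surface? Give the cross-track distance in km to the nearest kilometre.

δ₁₃ = central angle SEC7→OC-07 = 0.949528 rad  (haversine)
θ₁₃ = bearing SEC7→OC-07 = 281.566°,  θ₁₂ = bearing SEC7→GRAV-88 = 143.729°
dₓₜ = R·arcsin(sin δ₁₃ · sin(θ₁₃ − θ₁₂)) = 6371·arcsin(0.81314·sin(137.837°)) = 3678.397 km
|dₓₜ| = 3678.397 km

3678 km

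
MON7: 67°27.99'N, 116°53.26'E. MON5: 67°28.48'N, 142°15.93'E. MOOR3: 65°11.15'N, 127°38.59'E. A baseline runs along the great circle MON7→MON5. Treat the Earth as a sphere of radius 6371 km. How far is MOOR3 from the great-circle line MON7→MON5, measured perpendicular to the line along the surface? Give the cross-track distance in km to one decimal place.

MON7: φ = +67.46650°, λ = +116.88767°
MON5: φ = +67.47467°, λ = +142.26550°
MOOR3: φ = +65.18583°, λ = +127.64317°
δ₁₃ = central angle MON7→MOOR3 = 0.085084 rad  (haversine)
θ₁₃ = bearing MON7→MOOR3 = 112.839°,  θ₁₂ = bearing MON7→MON5 = 78.204°
dₓₜ = R·arcsin(sin δ₁₃ · sin(θ₁₃ − θ₁₂)) = 6371·arcsin(0.08498·sin(34.635°)) = 307.831 km
|dₓₜ| = 307.831 km

307.8 km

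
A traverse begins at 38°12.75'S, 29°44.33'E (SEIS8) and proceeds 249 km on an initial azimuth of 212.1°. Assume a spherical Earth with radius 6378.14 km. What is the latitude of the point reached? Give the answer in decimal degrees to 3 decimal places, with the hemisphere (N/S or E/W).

40.097°S

SEIS8: φ = -38.21250°, λ = +29.73883°
δ = d/R = 249/6378.14 = 0.039040 rad
φ₂ = arcsin(sin φ₁ cos δ + cos φ₁ sin δ cos θ)
   = arcsin(-0.61858·0.99924 + 0.78572·0.03903·-0.84712) = -40.09724°
λ₂ = λ₁ + atan2(sin θ sin δ cos φ₁, cos δ − sin φ₁ sin φ₂) = 28.18517°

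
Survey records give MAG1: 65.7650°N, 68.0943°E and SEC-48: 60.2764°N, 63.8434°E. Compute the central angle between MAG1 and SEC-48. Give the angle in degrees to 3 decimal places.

5.814°

Δφ = -5.4886°,  Δλ = -4.2509°
a = sin²(Δφ/2) + cos φ₁ cos φ₂ sin²(Δλ/2) = 0.002572
c = 2·arcsin(√a) = 0.101480 rad = 5.8144°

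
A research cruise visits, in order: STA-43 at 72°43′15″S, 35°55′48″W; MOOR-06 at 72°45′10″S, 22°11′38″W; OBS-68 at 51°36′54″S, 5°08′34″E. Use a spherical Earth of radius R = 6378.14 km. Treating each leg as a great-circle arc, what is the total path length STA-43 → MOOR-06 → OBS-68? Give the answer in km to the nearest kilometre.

3146 km

STA-43: φ = -72.72083°, λ = -35.93000°
MOOR-06: φ = -72.75278°, λ = -22.19389°
OBS-68: φ = -51.61500°, λ = +5.14278°
STA-43→MOOR-06: c = 0.070993 rad, d = 452.80 km
MOOR-06→OBS-68: c = 0.422283 rad, d = 2693.38 km
Total = 452.80 + 2693.38 = 3146.18 km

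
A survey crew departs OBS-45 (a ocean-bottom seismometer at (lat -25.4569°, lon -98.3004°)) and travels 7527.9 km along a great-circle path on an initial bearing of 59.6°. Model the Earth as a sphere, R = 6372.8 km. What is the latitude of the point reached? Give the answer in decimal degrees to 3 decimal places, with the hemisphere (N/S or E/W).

15.037°N

δ = d/R = 7527.9/6372.8 = 1.181255 rad
φ₂ = arcsin(sin φ₁ cos δ + cos φ₁ sin δ cos θ)
   = arcsin(-0.42983·0.37976 + 0.90291·0.92508·0.50603) = 15.03671°
λ₂ = λ₁ + atan2(sin θ sin δ cos φ₁, cos δ − sin φ₁ sin φ₂) = -42.59151°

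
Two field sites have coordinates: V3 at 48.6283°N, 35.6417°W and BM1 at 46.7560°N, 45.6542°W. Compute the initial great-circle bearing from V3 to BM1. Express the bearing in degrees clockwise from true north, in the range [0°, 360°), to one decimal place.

Δλ = -10.0125°
y = sin Δλ · cos φ₂ = -0.119115
x = cos φ₁ sin φ₂ − sin φ₁ cos φ₂ cos Δλ = -0.024842
θ = atan2(y, x) = -101.7803° → 258.2197° (mod 360°)

258.2°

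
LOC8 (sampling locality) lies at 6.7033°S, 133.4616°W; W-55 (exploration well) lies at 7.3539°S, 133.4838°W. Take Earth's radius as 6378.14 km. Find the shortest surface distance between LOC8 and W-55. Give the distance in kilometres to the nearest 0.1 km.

Δφ = -0.6506°,  Δλ = -0.0222°
a = sin²(Δφ/2) + cos φ₁ cos φ₂ sin²(Δλ/2) = 0.000032
c = 2·arcsin(√a) = 0.011362 rad = 0.6510°
d = R·c = 6378.14 × 0.011362 = 72.5 km

72.5 km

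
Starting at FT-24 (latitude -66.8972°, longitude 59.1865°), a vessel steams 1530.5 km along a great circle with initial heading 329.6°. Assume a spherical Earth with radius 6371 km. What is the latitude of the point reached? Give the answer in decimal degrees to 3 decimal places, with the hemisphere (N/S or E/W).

δ = d/R = 1530.5/6371 = 0.240229 rad
φ₂ = arcsin(sin φ₁ cos δ + cos φ₁ sin δ cos θ)
   = arcsin(-0.91980·0.97128 + 0.39238·0.23793·0.86251) = -54.37696°
λ₂ = λ₁ + atan2(sin θ sin δ cos φ₁, cos δ − sin φ₁ sin φ₂) = 47.25688°

54.377°S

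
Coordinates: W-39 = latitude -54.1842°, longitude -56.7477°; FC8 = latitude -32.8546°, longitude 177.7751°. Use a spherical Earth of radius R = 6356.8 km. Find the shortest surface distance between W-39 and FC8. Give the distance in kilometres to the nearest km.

8998 km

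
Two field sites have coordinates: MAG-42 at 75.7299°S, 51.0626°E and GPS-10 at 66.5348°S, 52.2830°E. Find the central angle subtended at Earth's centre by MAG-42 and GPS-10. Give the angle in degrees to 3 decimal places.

9.203°

Δφ = 9.1951°,  Δλ = 1.2204°
a = sin²(Δφ/2) + cos φ₁ cos φ₂ sin²(Δλ/2) = 0.006436
c = 2·arcsin(√a) = 0.160624 rad = 9.2031°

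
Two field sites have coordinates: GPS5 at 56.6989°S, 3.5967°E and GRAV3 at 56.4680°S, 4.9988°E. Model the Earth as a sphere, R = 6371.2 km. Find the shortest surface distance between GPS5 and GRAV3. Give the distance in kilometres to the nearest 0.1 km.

Δφ = 0.2309°,  Δλ = 1.4021°
a = sin²(Δφ/2) + cos φ₁ cos φ₂ sin²(Δλ/2) = 0.000049
c = 2·arcsin(√a) = 0.014066 rad = 0.8059°
d = R·c = 6371.2 × 0.014066 = 89.6 km

89.6 km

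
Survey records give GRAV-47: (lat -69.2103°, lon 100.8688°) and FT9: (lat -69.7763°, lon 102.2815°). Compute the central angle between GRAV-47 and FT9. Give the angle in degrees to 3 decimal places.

Δφ = -0.5660°,  Δλ = 1.4127°
a = sin²(Δφ/2) + cos φ₁ cos φ₂ sin²(Δλ/2) = 0.000043
c = 2·arcsin(√a) = 0.013122 rad = 0.7518°

0.752°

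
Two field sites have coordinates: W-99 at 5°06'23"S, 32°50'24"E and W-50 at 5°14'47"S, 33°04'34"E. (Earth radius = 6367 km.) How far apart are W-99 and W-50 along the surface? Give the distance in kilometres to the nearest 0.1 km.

30.4 km

W-99: φ = -5.10639°, λ = +32.84000°
W-50: φ = -5.24639°, λ = +33.07611°
Δφ = -0.1400°,  Δλ = 0.2361°
a = sin²(Δφ/2) + cos φ₁ cos φ₂ sin²(Δλ/2) = 0.000006
c = 2·arcsin(√a) = 0.004776 rad = 0.2737°
d = R·c = 6367 × 0.004776 = 30.4 km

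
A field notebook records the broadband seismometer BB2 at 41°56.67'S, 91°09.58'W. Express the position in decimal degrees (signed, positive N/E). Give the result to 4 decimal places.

-41.9445°, -91.1597°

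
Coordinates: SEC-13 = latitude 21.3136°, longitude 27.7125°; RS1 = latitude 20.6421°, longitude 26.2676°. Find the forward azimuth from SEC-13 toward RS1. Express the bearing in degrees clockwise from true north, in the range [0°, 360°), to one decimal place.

Δλ = -1.4449°
y = sin Δλ · cos φ₂ = -0.023597
x = cos φ₁ sin φ₂ − sin φ₁ cos φ₂ cos Δλ = -0.011611
θ = atan2(y, x) = -116.2008° → 243.7992° (mod 360°)

243.8°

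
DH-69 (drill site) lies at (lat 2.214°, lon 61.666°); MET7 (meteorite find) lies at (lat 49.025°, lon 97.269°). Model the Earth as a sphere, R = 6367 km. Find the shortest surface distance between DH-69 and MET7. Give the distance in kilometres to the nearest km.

Δφ = 46.8110°,  Δλ = 35.6030°
a = sin²(Δφ/2) + cos φ₁ cos φ₂ sin²(Δλ/2) = 0.219038
c = 2·arcsin(√a) = 0.974087 rad = 55.8111°
d = R·c = 6367 × 0.974087 = 6202.0 km

6202 km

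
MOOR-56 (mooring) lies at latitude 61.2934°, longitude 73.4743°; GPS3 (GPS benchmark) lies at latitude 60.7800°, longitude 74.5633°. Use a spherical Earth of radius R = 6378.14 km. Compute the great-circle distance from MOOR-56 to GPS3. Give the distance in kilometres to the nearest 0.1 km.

81.9 km

Δφ = -0.5134°,  Δλ = 1.0890°
a = sin²(Δφ/2) + cos φ₁ cos φ₂ sin²(Δλ/2) = 0.000041
c = 2·arcsin(√a) = 0.012845 rad = 0.7360°
d = R·c = 6378.14 × 0.012845 = 81.9 km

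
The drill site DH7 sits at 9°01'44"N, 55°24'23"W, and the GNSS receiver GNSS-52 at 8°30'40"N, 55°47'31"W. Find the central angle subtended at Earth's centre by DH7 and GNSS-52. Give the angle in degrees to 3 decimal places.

DH7: φ = +9.02889°, λ = -55.40639°
GNSS-52: φ = +8.51111°, λ = -55.79194°
Δφ = -0.5178°,  Δλ = -0.3856°
a = sin²(Δφ/2) + cos φ₁ cos φ₂ sin²(Δλ/2) = 0.000031
c = 2·arcsin(√a) = 0.011220 rad = 0.6429°

0.643°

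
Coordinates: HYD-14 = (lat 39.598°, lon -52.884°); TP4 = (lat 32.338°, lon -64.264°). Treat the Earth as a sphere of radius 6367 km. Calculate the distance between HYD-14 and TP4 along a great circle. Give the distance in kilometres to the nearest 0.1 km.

1301.4 km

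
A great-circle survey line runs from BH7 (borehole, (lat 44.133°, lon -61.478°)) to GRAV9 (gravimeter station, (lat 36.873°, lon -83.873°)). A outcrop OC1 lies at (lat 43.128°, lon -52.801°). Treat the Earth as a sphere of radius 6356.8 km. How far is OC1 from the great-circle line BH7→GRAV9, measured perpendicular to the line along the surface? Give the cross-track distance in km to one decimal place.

δ₁₃ = central angle BH7→OC1 = 0.110955 rad  (haversine)
θ₁₃ = bearing BH7→OC1 = 96.078°,  θ₁₂ = bearing BH7→GRAV9 = 254.528°
dₓₜ = R·arcsin(sin δ₁₃ · sin(θ₁₃ − θ₁₂)) = 6356.8·arcsin(0.11073·sin(-158.451°)) = -258.601 km
|dₓₜ| = 258.601 km

258.6 km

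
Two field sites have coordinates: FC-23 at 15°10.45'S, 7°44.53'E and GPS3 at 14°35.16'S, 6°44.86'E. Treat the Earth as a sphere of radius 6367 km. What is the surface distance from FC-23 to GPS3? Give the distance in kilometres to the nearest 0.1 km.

FC-23: φ = -15.17417°, λ = +7.74217°
GPS3: φ = -14.58600°, λ = +6.74767°
Δφ = 0.5882°,  Δλ = -0.9945°
a = sin²(Δφ/2) + cos φ₁ cos φ₂ sin²(Δλ/2) = 0.000097
c = 2·arcsin(√a) = 0.019667 rad = 1.1268°
d = R·c = 6367 × 0.019667 = 125.2 km

125.2 km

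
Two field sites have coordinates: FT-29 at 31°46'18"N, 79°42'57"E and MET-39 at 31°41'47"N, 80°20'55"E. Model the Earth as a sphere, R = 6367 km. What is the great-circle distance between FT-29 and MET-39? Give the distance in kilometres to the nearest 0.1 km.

60.4 km

FT-29: φ = +31.77167°, λ = +79.71583°
MET-39: φ = +31.69639°, λ = +80.34861°
Δφ = -0.0753°,  Δλ = 0.6328°
a = sin²(Δφ/2) + cos φ₁ cos φ₂ sin²(Δλ/2) = 0.000022
c = 2·arcsin(√a) = 0.009484 rad = 0.5434°
d = R·c = 6367 × 0.009484 = 60.4 km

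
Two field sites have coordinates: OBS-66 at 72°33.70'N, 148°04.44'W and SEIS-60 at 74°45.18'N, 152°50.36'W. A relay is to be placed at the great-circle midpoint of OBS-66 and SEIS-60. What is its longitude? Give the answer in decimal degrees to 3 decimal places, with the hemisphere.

150.301°W

OBS-66: φ = +72.56167°, λ = -148.07400°
SEIS-60: φ = +74.75300°, λ = -152.83933°
Bx = cos φ₂ cos Δλ = 0.262072,  By = cos φ₂ sin Δλ = -0.021847
φₘ = atan2(sin φ₁ + sin φ₂, √((cos φ₁ + Bx)² + By²)) = 73.67065°
λₘ = λ₁ + atan2(By, cos φ₁ + Bx) = -150.30117°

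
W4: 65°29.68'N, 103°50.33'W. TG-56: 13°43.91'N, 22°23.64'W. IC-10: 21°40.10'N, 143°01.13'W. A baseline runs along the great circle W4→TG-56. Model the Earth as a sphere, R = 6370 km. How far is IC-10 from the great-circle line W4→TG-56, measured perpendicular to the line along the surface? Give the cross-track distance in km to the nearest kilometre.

3500 km

W4: φ = +65.49467°, λ = -103.83883°
TG-56: φ = +13.73183°, λ = -22.39400°
IC-10: φ = +21.66833°, λ = -143.01883°
δ₁₃ = central angle W4→IC-10 = 0.883079 rad  (haversine)
θ₁₃ = bearing W4→IC-10 = 229.449°,  θ₁₂ = bearing W4→TG-56 = 91.970°
dₓₜ = R·arcsin(sin δ₁₃ · sin(θ₁₃ − θ₁₂)) = 6370·arcsin(0.77270·sin(137.480°)) = 3500.084 km
|dₓₜ| = 3500.084 km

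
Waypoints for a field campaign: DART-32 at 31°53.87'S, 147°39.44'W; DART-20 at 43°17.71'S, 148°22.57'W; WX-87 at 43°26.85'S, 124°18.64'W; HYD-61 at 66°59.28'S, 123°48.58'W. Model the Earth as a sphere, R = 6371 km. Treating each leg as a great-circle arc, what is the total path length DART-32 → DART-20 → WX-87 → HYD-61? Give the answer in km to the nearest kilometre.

DART-32: φ = -31.89783°, λ = -147.65733°
DART-20: φ = -43.29517°, λ = -148.37617°
WX-87: φ = -43.44750°, λ = -124.31067°
HYD-61: φ = -66.98800°, λ = -123.80967°
DART-32→DART-20: c = 0.199167 rad, d = 1268.89 km
DART-20→WX-87: c = 0.304266 rad, d = 1938.48 km
WX-87→HYD-61: c = 0.410886 rad, d = 2617.76 km
Total = 1268.89 + 1938.48 + 2617.76 = 5825.13 km

5825 km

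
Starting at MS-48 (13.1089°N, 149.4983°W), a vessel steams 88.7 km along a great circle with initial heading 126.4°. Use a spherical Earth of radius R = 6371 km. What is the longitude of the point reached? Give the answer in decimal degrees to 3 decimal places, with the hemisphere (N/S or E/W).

δ = d/R = 88.7/6371 = 0.013922 rad
φ₂ = arcsin(sin φ₁ cos δ + cos φ₁ sin δ cos θ)
   = arcsin(0.22680·0.99990 + 0.97394·0.01392·-0.59342) = 12.63470°
λ₂ = λ₁ + atan2(sin θ sin δ cos φ₁, cos δ − sin φ₁ sin φ₂) = -148.84031°

148.840°W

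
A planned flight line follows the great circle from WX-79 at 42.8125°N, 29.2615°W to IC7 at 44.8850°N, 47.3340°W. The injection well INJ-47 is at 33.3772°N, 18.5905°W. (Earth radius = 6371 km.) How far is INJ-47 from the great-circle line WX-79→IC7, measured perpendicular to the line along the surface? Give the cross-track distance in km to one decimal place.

δ₁₃ = central angle WX-79→INJ-47 = 0.220091 rad  (haversine)
θ₁₃ = bearing WX-79→INJ-47 = 134.906°,  θ₁₂ = bearing WX-79→IC7 = 285.249°
dₓₜ = R·arcsin(sin δ₁₃ · sin(θ₁₃ − θ₁₂)) = 6371·arcsin(0.21832·sin(-150.343°)) = -689.566 km
|dₓₜ| = 689.566 km

689.6 km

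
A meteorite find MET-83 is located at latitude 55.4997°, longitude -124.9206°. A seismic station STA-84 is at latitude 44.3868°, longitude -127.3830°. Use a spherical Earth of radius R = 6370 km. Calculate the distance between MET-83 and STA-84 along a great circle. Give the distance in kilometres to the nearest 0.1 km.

1247.8 km

Δφ = -11.1129°,  Δλ = -2.4624°
a = sin²(Δφ/2) + cos φ₁ cos φ₂ sin²(Δλ/2) = 0.009562
c = 2·arcsin(√a) = 0.195886 rad = 11.2235°
d = R·c = 6370 × 0.195886 = 1247.8 km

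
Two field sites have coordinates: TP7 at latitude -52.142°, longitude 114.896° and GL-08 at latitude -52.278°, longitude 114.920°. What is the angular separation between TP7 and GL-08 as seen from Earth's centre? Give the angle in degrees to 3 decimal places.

Δφ = -0.1360°,  Δλ = 0.0240°
a = sin²(Δφ/2) + cos φ₁ cos φ₂ sin²(Δλ/2) = 0.000001
c = 2·arcsin(√a) = 0.002387 rad = 0.1368°

0.137°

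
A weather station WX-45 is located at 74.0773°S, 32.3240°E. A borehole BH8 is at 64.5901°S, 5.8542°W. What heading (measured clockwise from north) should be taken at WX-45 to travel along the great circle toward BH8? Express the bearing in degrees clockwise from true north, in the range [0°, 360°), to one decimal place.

Δλ = -38.1782°
y = sin Δλ · cos φ₂ = -0.265225
x = cos φ₁ sin φ₂ − sin φ₁ cos φ₂ cos Δλ = 0.076563
θ = atan2(y, x) = -73.8981° → 286.1019° (mod 360°)

286.1°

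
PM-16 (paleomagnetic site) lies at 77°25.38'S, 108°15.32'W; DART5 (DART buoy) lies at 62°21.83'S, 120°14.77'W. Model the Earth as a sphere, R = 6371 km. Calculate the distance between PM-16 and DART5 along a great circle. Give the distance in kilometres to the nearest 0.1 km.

1727.7 km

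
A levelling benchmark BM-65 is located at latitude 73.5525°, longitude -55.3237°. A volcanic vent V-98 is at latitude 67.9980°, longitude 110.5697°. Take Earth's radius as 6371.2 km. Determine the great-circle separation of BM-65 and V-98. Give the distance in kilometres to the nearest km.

Δφ = -5.5545°,  Δλ = 165.8934°
a = sin²(Δφ/2) + cos φ₁ cos φ₂ sin²(Δλ/2) = 0.106822
c = 2·arcsin(√a) = 0.665909 rad = 38.1538°
d = R·c = 6371.2 × 0.665909 = 4242.6 km

4243 km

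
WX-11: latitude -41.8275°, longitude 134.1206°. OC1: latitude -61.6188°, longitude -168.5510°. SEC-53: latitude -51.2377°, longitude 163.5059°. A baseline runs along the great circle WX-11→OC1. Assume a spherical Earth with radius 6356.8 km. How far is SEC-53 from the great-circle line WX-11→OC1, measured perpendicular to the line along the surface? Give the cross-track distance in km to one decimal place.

δ₁₃ = central angle WX-11→SEC-53 = 0.385745 rad  (haversine)
θ₁₃ = bearing WX-11→SEC-53 = 125.263°,  θ₁₂ = bearing WX-11→OC1 = 140.446°
dₓₜ = R·arcsin(sin δ₁₃ · sin(θ₁₃ − θ₁₂)) = 6356.8·arcsin(0.37625·sin(-15.183°)) = -627.428 km
|dₓₜ| = 627.428 km

627.4 km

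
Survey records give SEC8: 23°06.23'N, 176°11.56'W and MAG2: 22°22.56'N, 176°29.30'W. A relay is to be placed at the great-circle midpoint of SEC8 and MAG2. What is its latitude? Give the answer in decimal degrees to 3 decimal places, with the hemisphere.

22.740°N

SEC8: φ = +23.10383°, λ = -176.19267°
MAG2: φ = +22.37600°, λ = -176.48833°
Bx = cos φ₂ cos Δλ = 0.924693,  By = cos φ₂ sin Δλ = -0.004772
φₘ = atan2(sin φ₁ + sin φ₂, √((cos φ₁ + Bx)² + By²)) = 22.73998°
λₘ = λ₁ + atan2(By, cos φ₁ + Bx) = -176.34089°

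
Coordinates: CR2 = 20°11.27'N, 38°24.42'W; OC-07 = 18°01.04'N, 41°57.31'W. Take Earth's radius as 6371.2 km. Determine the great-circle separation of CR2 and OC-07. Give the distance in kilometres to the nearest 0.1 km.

CR2: φ = +20.18783°, λ = -38.40700°
OC-07: φ = +18.01733°, λ = -41.95517°
Δφ = -2.1705°,  Δλ = -3.5482°
a = sin²(Δφ/2) + cos φ₁ cos φ₂ sin²(Δλ/2) = 0.001214
c = 2·arcsin(√a) = 0.069704 rad = 3.9937°
d = R·c = 6371.2 × 0.069704 = 444.1 km

444.1 km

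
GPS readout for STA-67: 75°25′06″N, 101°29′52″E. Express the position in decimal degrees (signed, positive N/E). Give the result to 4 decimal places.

+75.4183°, +101.4978°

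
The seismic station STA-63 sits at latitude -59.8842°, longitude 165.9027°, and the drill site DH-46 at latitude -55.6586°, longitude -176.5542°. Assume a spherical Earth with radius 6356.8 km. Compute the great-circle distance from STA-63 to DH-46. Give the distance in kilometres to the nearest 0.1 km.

Δφ = 4.2256°,  Δλ = 17.5431°
a = sin²(Δφ/2) + cos φ₁ cos φ₂ sin²(Δλ/2) = 0.007941
c = 2·arcsin(√a) = 0.178466 rad = 10.2253°
d = R·c = 6356.8 × 0.178466 = 1134.5 km

1134.5 km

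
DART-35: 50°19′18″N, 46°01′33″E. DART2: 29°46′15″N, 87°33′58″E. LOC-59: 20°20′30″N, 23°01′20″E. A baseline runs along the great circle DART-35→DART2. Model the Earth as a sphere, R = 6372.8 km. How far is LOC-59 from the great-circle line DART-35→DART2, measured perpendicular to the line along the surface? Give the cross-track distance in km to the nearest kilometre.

DART-35: φ = +50.32167°, λ = +46.02583°
DART2: φ = +29.77083°, λ = +87.56611°
LOC-59: φ = +20.34167°, λ = +23.02222°
δ₁₃ = central angle DART-35→LOC-59 = 0.611836 rad  (haversine)
θ₁₃ = bearing DART-35→LOC-59 = 219.639°,  θ₁₂ = bearing DART-35→DART2 = 107.638°
dₓₜ = R·arcsin(sin δ₁₃ · sin(θ₁₃ − θ₁₂)) = 6372.8·arcsin(0.57437·sin(112.001°)) = 3578.981 km
|dₓₜ| = 3578.981 km

3579 km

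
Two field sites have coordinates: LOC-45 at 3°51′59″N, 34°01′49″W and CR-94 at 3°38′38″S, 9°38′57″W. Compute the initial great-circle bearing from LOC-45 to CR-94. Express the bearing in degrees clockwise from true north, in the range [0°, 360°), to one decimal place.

LOC-45: φ = +3.86639°, λ = -34.03028°
CR-94: φ = -3.64389°, λ = -9.64917°
Δλ = 24.3811°
y = sin Δλ · cos φ₂ = 0.411970
x = cos φ₁ sin φ₂ − sin φ₁ cos φ₂ cos Δλ = -0.124703
θ = atan2(y, x) = 106.8410° → 106.8410° (mod 360°)

106.8°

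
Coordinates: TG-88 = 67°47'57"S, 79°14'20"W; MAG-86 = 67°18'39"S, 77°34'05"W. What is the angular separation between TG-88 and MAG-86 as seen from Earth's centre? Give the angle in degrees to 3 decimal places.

0.803°

TG-88: φ = -67.79917°, λ = -79.23889°
MAG-86: φ = -67.31083°, λ = -77.56806°
Δφ = 0.4883°,  Δλ = 1.6708°
a = sin²(Δφ/2) + cos φ₁ cos φ₂ sin²(Δλ/2) = 0.000049
c = 2·arcsin(√a) = 0.014021 rad = 0.8033°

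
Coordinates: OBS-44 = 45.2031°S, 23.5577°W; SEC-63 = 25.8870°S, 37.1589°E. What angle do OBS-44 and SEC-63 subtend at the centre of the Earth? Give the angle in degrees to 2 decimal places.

51.69°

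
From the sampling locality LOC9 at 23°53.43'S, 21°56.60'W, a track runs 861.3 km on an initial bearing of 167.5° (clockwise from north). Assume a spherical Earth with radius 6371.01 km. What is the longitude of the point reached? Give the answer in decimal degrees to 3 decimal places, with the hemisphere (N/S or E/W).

19.984°W

LOC9: φ = -23.89050°, λ = -21.94333°
δ = d/R = 861.3/6371.01 = 0.135190 rad
φ₂ = arcsin(sin φ₁ cos δ + cos φ₁ sin δ cos θ)
   = arcsin(-0.40499·0.99088 + 0.91432·0.13478·-0.97630) = -31.43997°
λ₂ = λ₁ + atan2(sin θ sin δ cos φ₁, cos δ − sin φ₁ sin φ₂) = -19.98394°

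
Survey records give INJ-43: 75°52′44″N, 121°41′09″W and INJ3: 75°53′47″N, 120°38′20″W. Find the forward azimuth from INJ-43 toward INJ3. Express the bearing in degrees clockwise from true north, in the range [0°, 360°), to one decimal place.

INJ-43: φ = +75.87889°, λ = -121.68583°
INJ3: φ = +75.89639°, λ = -120.63889°
Δλ = 1.0469°
y = sin Δλ · cos φ₂ = 0.004452
x = cos φ₁ sin φ₂ − sin φ₁ cos φ₂ cos Δλ = 0.000345
θ = atan2(y, x) = 85.5707° → 85.5707° (mod 360°)

85.6°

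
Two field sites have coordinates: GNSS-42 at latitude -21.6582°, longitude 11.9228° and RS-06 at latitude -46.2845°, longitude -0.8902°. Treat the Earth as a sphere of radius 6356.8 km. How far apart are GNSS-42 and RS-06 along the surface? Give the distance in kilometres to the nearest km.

Δφ = -24.6263°,  Δλ = -12.8130°
a = sin²(Δφ/2) + cos φ₁ cos φ₂ sin²(Δλ/2) = 0.053474
c = 2·arcsin(√a) = 0.466715 rad = 26.7408°
d = R·c = 6356.8 × 0.466715 = 2966.8 km

2967 km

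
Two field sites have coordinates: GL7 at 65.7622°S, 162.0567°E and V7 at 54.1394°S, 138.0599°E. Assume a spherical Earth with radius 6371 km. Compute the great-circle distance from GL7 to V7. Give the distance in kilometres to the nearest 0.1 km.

1837.2 km

Δφ = 11.6228°,  Δλ = -23.9968°
a = sin²(Δφ/2) + cos φ₁ cos φ₂ sin²(Δλ/2) = 0.020645
c = 2·arcsin(√a) = 0.288369 rad = 16.5223°
d = R·c = 6371 × 0.288369 = 1837.2 km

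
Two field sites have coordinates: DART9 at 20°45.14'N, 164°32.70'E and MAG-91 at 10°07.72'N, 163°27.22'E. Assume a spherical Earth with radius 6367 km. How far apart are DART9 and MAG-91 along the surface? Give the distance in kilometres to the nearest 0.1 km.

1186.3 km

DART9: φ = +20.75233°, λ = +164.54500°
MAG-91: φ = +10.12867°, λ = +163.45367°
Δφ = -10.6237°,  Δλ = -1.0913°
a = sin²(Δφ/2) + cos φ₁ cos φ₂ sin²(Δλ/2) = 0.008654
c = 2·arcsin(√a) = 0.186322 rad = 10.6754°
d = R·c = 6367 × 0.186322 = 1186.3 km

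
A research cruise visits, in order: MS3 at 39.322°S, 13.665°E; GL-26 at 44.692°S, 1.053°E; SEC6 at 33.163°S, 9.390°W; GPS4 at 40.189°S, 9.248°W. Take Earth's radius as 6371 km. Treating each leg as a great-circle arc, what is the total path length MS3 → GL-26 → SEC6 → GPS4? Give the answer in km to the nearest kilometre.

3546 km

MS3→GL-26: c = 0.188206 rad, d = 1199.06 km
GL-26→SEC6: c = 0.245705 rad, d = 1565.38 km
SEC6→GPS4: c = 0.122643 rad, d = 781.36 km
Total = 1199.06 + 1565.38 + 781.36 = 3545.80 km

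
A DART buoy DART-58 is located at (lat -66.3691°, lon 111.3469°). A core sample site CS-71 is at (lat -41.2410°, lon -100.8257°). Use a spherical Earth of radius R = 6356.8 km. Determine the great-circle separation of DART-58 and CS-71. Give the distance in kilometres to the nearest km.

Δφ = 25.1281°,  Δλ = 147.8274°
a = sin²(Δφ/2) + cos φ₁ cos φ₂ sin²(Δλ/2) = 0.325590
c = 2·arcsin(√a) = 1.214484 rad = 69.5848°
d = R·c = 6356.8 × 1.214484 = 7720.2 km

7720 km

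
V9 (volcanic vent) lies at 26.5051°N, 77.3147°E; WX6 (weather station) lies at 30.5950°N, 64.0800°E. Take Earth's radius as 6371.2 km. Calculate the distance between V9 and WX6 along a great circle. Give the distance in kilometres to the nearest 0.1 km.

1369.3 km

Δφ = 4.0899°,  Δλ = -13.2347°
a = sin²(Δφ/2) + cos φ₁ cos φ₂ sin²(Δλ/2) = 0.011503
c = 2·arcsin(√a) = 0.214917 rad = 12.3138°
d = R·c = 6371.2 × 0.214917 = 1369.3 km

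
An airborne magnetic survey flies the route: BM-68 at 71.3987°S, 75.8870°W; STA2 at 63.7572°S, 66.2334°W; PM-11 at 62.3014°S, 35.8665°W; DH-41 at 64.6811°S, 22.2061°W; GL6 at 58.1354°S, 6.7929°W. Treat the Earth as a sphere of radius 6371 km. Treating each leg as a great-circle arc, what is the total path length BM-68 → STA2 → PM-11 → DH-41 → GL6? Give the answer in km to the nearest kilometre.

4283 km

BM-68→STA2: c = 0.147632 rad, d = 940.56 km
STA2→PM-11: c = 0.239404 rad, d = 1525.25 km
PM-11→DH-41: c = 0.113952 rad, d = 725.99 km
DH-41→GL6: c = 0.171315 rad, d = 1091.45 km
Total = 940.56 + 1525.25 + 725.99 + 1091.45 = 4283.24 km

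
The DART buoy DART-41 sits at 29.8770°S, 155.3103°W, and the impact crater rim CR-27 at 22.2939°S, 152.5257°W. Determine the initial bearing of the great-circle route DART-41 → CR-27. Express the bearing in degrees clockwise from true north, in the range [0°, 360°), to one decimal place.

18.9°

Δλ = 2.7846°
y = sin Δλ · cos φ₂ = 0.044950
x = cos φ₁ sin φ₂ − sin φ₁ cos φ₂ cos Δλ = 0.131420
θ = atan2(y, x) = 18.8824° → 18.8824° (mod 360°)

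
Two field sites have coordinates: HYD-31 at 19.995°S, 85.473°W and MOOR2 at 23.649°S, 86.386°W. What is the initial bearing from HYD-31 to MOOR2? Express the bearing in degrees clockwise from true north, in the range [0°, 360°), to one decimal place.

192.9°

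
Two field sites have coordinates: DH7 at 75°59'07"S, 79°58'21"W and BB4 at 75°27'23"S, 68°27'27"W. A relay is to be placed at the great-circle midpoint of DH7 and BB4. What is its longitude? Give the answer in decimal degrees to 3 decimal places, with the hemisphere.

74.110°W

DH7: φ = -75.98528°, λ = -79.97250°
BB4: φ = -75.45639°, λ = -68.45750°
Bx = cos φ₂ cos Δλ = 0.246062,  By = cos φ₂ sin Δλ = 0.050129
φₘ = atan2(sin φ₁ + sin φ₂, √((cos φ₁ + Bx)² + By²)) = -75.78992°
λₘ = λ₁ + atan2(By, cos φ₁ + Bx) = -74.11024°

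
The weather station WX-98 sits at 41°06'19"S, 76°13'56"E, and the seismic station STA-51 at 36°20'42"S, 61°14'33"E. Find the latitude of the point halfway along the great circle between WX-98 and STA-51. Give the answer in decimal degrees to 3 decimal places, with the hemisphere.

WX-98: φ = -41.10528°, λ = +76.23222°
STA-51: φ = -36.34500°, λ = +61.24250°
Bx = cos φ₂ cos Δλ = 0.778055,  By = cos φ₂ sin Δλ = -0.208330
φₘ = atan2(sin φ₁ + sin φ₂, √((cos φ₁ + Bx)² + By²)) = -38.96502°
λₘ = λ₁ + atan2(By, cos φ₁ + Bx) = 68.48612°

38.965°S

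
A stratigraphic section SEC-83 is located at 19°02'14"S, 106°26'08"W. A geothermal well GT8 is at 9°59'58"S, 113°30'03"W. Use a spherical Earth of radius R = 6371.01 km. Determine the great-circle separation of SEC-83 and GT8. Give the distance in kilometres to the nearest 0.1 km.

SEC-83: φ = -19.03722°, λ = -106.43556°
GT8: φ = -9.99944°, λ = -113.50083°
Δφ = 9.0378°,  Δλ = -7.0653°
a = sin²(Δφ/2) + cos φ₁ cos φ₂ sin²(Δλ/2) = 0.009742
c = 2·arcsin(√a) = 0.197725 rad = 11.3288°
d = R·c = 6371.01 × 0.197725 = 1259.7 km

1259.7 km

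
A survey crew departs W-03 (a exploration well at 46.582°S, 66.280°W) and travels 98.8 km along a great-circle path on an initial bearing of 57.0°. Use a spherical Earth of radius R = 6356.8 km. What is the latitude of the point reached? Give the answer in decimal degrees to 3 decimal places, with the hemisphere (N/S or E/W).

δ = d/R = 98.8/6356.8 = 0.015542 rad
φ₂ = arcsin(sin φ₁ cos δ + cos φ₁ sin δ cos θ)
   = arcsin(-0.72636·0.99988 + 0.68732·0.01554·0.54464) = -46.09191°
λ₂ = λ₁ + atan2(sin θ sin δ cos φ₁, cos δ − sin φ₁ sin φ₂) = -65.20306°

46.092°S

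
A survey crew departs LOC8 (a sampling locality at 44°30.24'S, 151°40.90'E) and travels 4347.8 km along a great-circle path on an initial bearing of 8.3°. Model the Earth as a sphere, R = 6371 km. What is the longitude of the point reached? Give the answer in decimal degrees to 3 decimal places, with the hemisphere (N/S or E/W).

156.931°E

LOC8: φ = -44.50400°, λ = +151.68167°
δ = d/R = 4347.8/6371 = 0.682436 rad
φ₂ = arcsin(sin φ₁ cos δ + cos φ₁ sin δ cos θ)
   = arcsin(-0.70096·0.77604 + 0.71320·0.63069·0.98953) = -5.67450°
λ₂ = λ₁ + atan2(sin θ sin δ cos φ₁, cos δ − sin φ₁ sin φ₂) = 156.93109°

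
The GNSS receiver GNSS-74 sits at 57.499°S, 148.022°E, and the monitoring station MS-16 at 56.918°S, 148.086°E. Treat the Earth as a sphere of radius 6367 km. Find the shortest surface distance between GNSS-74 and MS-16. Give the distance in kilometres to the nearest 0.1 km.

Δφ = 0.5810°,  Δλ = 0.0640°
a = sin²(Δφ/2) + cos φ₁ cos φ₂ sin²(Δλ/2) = 0.000026
c = 2·arcsin(√a) = 0.010158 rad = 0.5820°
d = R·c = 6367 × 0.010158 = 64.7 km

64.7 km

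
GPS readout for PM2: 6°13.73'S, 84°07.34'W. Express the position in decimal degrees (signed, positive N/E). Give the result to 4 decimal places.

lat: 6.2288° S → -6.2288°
lon: 84.1223° W → -84.1223°

-6.2288°, -84.1223°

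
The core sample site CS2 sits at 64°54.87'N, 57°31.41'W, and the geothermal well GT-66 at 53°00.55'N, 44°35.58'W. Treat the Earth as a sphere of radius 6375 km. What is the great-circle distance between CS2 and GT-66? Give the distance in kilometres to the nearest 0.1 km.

1511.6 km

CS2: φ = +64.91450°, λ = -57.52350°
GT-66: φ = +53.00917°, λ = -44.59300°
Δφ = -11.9053°,  Δλ = 12.9305°
a = sin²(Δφ/2) + cos φ₁ cos φ₂ sin²(Δλ/2) = 0.013989
c = 2·arcsin(√a) = 0.237109 rad = 13.5854°
d = R·c = 6375 × 0.237109 = 1511.6 km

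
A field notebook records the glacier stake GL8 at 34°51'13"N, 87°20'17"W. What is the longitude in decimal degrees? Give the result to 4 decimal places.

87.3381°W

87° + 20′/60 + 17″/3600 = 87 + 0.33333 + 0.00472 = 87.3381°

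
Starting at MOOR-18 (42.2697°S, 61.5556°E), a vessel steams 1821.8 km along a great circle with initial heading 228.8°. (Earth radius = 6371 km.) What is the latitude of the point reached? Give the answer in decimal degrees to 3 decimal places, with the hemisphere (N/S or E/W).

51.517°S

δ = d/R = 1821.8/6371 = 0.285952 rad
φ₂ = arcsin(sin φ₁ cos δ + cos φ₁ sin δ cos θ)
   = arcsin(-0.67262·0.95939 + 0.73999·0.28207·-0.65869) = -51.51729°
λ₂ = λ₁ + atan2(sin θ sin δ cos φ₁, cos δ − sin φ₁ sin φ₂) = 41.61413°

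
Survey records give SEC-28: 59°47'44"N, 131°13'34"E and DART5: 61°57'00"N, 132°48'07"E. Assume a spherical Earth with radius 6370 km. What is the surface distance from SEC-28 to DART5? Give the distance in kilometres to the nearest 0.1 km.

254.2 km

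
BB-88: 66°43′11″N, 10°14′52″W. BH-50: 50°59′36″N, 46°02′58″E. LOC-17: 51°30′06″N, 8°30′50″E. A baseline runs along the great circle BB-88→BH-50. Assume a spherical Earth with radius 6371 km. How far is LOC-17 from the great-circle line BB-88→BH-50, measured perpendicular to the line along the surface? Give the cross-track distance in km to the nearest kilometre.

1458 km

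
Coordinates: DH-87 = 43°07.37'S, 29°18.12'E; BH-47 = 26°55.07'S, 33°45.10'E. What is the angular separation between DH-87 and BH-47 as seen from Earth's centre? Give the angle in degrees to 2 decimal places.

16.60°

DH-87: φ = -43.12283°, λ = +29.30200°
BH-47: φ = -26.91783°, λ = +33.75167°
Δφ = 16.2050°,  Δλ = 4.4497°
a = sin²(Δφ/2) + cos φ₁ cos φ₂ sin²(Δλ/2) = 0.020846
c = 2·arcsin(√a) = 0.289777 rad = 16.6030°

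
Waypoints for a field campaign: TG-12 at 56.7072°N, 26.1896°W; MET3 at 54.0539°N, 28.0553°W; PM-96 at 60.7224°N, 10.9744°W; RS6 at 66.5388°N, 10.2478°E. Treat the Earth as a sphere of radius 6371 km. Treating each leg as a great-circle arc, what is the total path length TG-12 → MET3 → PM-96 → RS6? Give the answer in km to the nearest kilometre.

TG-12→MET3: c = 0.049863 rad, d = 317.67 km
MET3→PM-96: c = 0.197440 rad, d = 1257.89 km
PM-96→RS6: c = 0.191878 rad, d = 1222.46 km
Total = 317.67 + 1257.89 + 1222.46 = 2798.02 km

2798 km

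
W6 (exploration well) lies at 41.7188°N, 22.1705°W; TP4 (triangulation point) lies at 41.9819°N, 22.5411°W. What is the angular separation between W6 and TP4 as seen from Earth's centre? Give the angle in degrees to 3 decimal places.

Δφ = 0.2631°,  Δλ = -0.3706°
a = sin²(Δφ/2) + cos φ₁ cos φ₂ sin²(Δλ/2) = 0.000011
c = 2·arcsin(√a) = 0.006656 rad = 0.3814°

0.381°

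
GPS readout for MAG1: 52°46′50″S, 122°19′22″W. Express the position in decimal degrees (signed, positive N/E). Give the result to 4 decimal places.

lat: 52.7806° S → -52.7806°
lon: 122.3228° W → -122.3228°

-52.7806°, -122.3228°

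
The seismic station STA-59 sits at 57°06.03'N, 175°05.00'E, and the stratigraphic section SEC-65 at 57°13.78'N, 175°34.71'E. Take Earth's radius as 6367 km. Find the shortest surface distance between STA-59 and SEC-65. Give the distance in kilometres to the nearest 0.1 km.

33.1 km

STA-59: φ = +57.10050°, λ = +175.08333°
SEC-65: φ = +57.22967°, λ = +175.57850°
Δφ = 0.1292°,  Δλ = 0.4952°
a = sin²(Δφ/2) + cos φ₁ cos φ₂ sin²(Δλ/2) = 0.000007
c = 2·arcsin(√a) = 0.005200 rad = 0.2979°
d = R·c = 6367 × 0.005200 = 33.1 km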